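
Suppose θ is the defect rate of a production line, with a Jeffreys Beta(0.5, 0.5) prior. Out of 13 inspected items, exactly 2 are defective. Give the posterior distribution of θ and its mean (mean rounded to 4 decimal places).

Posterior: Beta(2.5, 11.5); mean ≈ 0.1786

Observing 2 successes and 11 failures updates Beta(0.5, 0.5) by adding the success and failure counts to the two shape parameters: α = 0.5+2 = 2.5, β = 0.5+11 = 11.5.
E[θ | data] = 2.5/(2.5+11.5) = 0.1786.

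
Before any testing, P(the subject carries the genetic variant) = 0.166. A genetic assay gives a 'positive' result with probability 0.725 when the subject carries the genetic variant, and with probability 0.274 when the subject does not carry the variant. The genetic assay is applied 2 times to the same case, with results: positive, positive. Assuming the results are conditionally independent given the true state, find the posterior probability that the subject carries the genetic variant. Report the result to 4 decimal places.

With H the event that the subject carries the genetic variant, the joint likelihood of the observed sequence is P(data|H) = 0.725·0.725 = 0.52563 and P(data|¬H) = 0.274·0.274 = 0.075076.
Bayes: P(H|data) = 0.166·0.52563 / (0.166·0.52563 + 0.834·0.075076) = 0.087254/0.14987 = 0.5822.

Posterior P(H) ≈ 0.5822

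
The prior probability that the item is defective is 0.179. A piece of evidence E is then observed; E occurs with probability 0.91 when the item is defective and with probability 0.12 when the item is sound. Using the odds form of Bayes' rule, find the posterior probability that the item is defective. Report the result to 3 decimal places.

Prior odds = 0.179/(1−0.179) = 0.21803.
Likelihood ratio for E = 0.91/0.12 = 7.5833.
Posterior odds = prior odds × LR = 1.6534.
Posterior probability = odds/(1+odds) = 1.6534/2.6534 = 0.623.

Posterior probability ≈ 0.623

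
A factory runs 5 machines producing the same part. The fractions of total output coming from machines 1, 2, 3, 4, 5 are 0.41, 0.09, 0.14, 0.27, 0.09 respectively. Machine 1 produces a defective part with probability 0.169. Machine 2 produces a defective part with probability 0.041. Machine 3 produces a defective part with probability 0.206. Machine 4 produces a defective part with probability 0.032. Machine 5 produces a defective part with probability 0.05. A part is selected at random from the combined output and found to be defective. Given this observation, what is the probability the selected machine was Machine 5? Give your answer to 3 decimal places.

Posterior probability ≈ 0.039

P(defective|M1) = 0.169; P(defective|M2) = 0.041; P(defective|M3) = 0.206; P(defective|M4) = 0.032; P(defective|M5) = 0.05.
Prior × likelihood for each source: 0.41·0.169=0.06929, 0.09·0.041=0.003690, 0.14·0.206=0.02884, 0.27·0.032=0.008640, 0.09·0.05=0.004500. Summing gives P(defective) = 0.11496.
P(Machine 5 | defective) = 0.004500 / 0.11496 = 0.039.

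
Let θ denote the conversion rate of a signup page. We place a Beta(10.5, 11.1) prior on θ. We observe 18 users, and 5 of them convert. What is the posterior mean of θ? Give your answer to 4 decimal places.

Posterior mean ≈ 0.3914

Observing 5 successes and 13 failures updates Beta(10.5, 11.1) by adding the success and failure counts to the two shape parameters: α = 10.5+5 = 15.5, β = 11.1+13 = 24.1.
Posterior mean = α/(α+β) = 15.5/39.6 = 0.3914.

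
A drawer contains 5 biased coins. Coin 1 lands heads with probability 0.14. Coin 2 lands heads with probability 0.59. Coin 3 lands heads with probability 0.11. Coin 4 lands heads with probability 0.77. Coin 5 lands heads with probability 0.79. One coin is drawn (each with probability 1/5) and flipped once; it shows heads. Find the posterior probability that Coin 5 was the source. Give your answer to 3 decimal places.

Tabulate prior·likelihood by source: [1] prior 0.2, lik 0.14, product 0.02800; [2] prior 0.2, lik 0.59, product 0.1180; [3] prior 0.2, lik 0.11, product 0.02200; [4] prior 0.2, lik 0.77, product 0.1540; [5] prior 0.2, lik 0.79, product 0.1580.
Normalizing constant = 0.48000; the posterior for Coin 5 is its product over the sum, 0.1580/0.48000 = 0.329.

Posterior probability ≈ 0.329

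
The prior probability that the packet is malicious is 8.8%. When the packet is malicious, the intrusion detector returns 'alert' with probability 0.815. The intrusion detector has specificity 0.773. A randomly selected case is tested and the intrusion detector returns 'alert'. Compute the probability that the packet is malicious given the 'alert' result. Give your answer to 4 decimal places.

Write H for 'the packet is malicious'. Prior odds H:¬H = 0.088/0.912 = 0.096491. For the 'alert' outcome, the likelihood ratio is 0.815/0.227 = 3.5903.
Posterior odds = 0.096491 × 3.5903 = 0.34643, so P(H|E) = 0.34643/(1+0.34643) = 0.2573.

P(H | E) ≈ 0.2573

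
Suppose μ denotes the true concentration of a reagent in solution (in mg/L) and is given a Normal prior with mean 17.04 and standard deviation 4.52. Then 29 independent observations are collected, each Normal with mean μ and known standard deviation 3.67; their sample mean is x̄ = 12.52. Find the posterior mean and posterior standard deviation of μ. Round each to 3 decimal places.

Posterior mean ≈ 12.620; posterior SD ≈ 0.674

Prior precision 1/τ₀² = 1/4.52² = 0.0489467; data precision n/σ² = 29/3.67² = 2.15311.
Posterior precision = 0.0489467 + 2.15311 = 2.20205, giving posterior SD = 1/√2.20205 = 0.674.
Posterior mean = (0.0489467·17.04 + 2.15311·12.52) / 2.20205 = 12.620.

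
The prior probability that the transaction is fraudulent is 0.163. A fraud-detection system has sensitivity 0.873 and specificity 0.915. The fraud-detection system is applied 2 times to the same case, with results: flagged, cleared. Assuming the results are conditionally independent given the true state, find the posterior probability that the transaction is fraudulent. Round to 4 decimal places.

Posterior P(H) ≈ 0.2173

With H the event that the transaction is fraudulent, the joint likelihood of the observed sequence is P(data|H) = 0.873·0.127 = 0.11087 and P(data|¬H) = 0.085·0.915 = 0.077775.
Bayes: P(H|data) = 0.163·0.11087 / (0.163·0.11087 + 0.837·0.077775) = 0.018072/0.083170 = 0.2173.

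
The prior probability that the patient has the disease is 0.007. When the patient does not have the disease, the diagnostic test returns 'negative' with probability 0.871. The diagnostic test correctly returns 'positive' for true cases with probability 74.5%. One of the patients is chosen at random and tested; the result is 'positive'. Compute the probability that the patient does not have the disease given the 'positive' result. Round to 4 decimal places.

Let H be the event that the patient has the disease. P(H) = 0.007, so P(¬H) = 0.993. With E the 'positive' result, P(E|H) = 0.745 and P(E|¬H) = 0.129.
P(E) = 0.745·0.007 + 0.129·0.993 = 0.0052150 + 0.12810 = 0.13331.
By Bayes' theorem, P(H|E) = 0.0052150 / 0.13331 = 0.0391. Hence P(¬H|E) = 1 − 0.0391 = 0.9609.

P(¬H | E) ≈ 0.9609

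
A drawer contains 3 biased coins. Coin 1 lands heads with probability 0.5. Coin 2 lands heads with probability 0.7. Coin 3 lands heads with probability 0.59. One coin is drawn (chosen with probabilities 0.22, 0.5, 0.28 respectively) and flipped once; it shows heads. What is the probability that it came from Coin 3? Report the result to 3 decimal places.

Posterior probability ≈ 0.264

P(heads|C1) = 0.5; P(heads|C2) = 0.7; P(heads|C3) = 0.59.
Prior × likelihood for each source: 0.22·0.5=0.1100, 0.5·0.7=0.3500, 0.28·0.59=0.1652. Summing gives P(heads) = 0.62520.
P(Coin 3 | heads) = 0.1652 / 0.62520 = 0.264.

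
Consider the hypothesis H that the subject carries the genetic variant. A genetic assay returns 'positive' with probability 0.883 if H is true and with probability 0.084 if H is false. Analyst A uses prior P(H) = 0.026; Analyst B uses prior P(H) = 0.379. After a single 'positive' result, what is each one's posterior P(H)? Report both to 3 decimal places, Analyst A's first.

Analyst A: 0.219; Analyst B: 0.865

The likelihood ratio for a 'positive' result is 0.883/0.084 = 10.512.
Analyst A: prior odds 0.026/0.974 = 0.026694; posterior odds 0.28061; posterior probability 0.219.
Analyst B: prior odds 0.379/0.621 = 0.61031; posterior odds 6.4155; posterior probability 0.865.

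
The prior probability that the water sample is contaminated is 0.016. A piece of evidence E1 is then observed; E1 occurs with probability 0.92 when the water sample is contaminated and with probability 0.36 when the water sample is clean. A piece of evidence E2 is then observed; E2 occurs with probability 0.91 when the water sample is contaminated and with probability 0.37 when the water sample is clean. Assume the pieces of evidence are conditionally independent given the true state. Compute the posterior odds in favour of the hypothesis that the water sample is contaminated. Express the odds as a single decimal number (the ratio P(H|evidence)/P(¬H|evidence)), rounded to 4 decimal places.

Posterior odds ≈ 0.1022

Prior odds = 0.016/(1−0.016) = 0.016260.
Likelihood ratio for E1 = 0.92/0.36 = 2.5556.
Likelihood ratio for E2 = 0.91/0.37 = 2.4595.
Posterior odds = prior odds × LR₁ × LR₂ = 0.10220.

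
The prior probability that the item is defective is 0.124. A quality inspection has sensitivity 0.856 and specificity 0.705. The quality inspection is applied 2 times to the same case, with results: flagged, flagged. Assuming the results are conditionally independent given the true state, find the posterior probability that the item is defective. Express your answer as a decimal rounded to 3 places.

Posterior P(H) ≈ 0.544

With H the event that the item is defective, the joint likelihood of the observed sequence is P(data|H) = 0.856·0.856 = 0.73274 and P(data|¬H) = 0.295·0.295 = 0.087025.
Bayes: P(H|data) = 0.124·0.73274 / (0.124·0.73274 + 0.876·0.087025) = 0.090859/0.16709 = 0.5438.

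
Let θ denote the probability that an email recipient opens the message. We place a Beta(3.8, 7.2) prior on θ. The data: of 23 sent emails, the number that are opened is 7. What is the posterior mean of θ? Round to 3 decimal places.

The binomial likelihood is conjugate to the Beta prior: with 7 successes and 16 failures, the posterior is Beta(3.8+7, 7.2+16) = Beta(10.8, 23.2).
Posterior mean = α/(α+β) = 10.8/34 = 0.318.

Posterior mean ≈ 0.318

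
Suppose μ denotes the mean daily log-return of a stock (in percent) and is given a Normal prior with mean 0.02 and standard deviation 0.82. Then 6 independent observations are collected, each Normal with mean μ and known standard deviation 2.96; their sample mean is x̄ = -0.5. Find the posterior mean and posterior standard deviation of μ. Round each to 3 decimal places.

Posterior mean ≈ -0.144; posterior SD ≈ 0.679

Prior precision 1/τ₀² = 1/0.82² = 1.48721; data precision n/σ² = 6/2.96² = 0.684806.
Posterior precision = 1.48721 + 0.684806 = 2.17202, giving posterior SD = 1/√2.17202 = 0.679.
Posterior mean = (1.48721·0.02 + 0.684806·-0.5) / 2.17202 = -0.144.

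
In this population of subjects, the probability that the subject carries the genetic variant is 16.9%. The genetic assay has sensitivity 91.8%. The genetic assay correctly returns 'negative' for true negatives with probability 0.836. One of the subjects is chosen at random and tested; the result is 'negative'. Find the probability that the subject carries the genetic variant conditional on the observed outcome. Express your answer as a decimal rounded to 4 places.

Write H for 'the subject carries the genetic variant'. Prior odds H:¬H = 0.169/0.831 = 0.20337. For the 'negative' outcome, the likelihood ratio is 0.082/0.836 = 0.098086.
Posterior odds = 0.20337 × 0.098086 = 0.019948, so P(H|E) = 0.019948/(1+0.019948) = 0.0196.

P(H | E) ≈ 0.0196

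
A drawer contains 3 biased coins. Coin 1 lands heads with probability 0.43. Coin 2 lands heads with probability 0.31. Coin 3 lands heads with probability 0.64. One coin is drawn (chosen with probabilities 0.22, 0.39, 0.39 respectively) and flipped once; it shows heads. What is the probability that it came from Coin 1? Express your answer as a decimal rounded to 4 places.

P(heads|C1) = 0.43; P(heads|C2) = 0.31; P(heads|C3) = 0.64.
Prior × likelihood for each source: 0.22·0.43=0.09460, 0.39·0.31=0.1209, 0.39·0.64=0.2496. Summing gives P(heads) = 0.46510.
P(Coin 1 | heads) = 0.09460 / 0.46510 = 0.2034.

Posterior probability ≈ 0.2034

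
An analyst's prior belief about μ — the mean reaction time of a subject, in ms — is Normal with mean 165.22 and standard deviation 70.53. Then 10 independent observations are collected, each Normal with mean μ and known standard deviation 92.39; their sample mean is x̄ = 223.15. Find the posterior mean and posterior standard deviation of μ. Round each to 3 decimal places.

Posterior mean ≈ 214.665; posterior SD ≈ 26.992

Prior precision 1/τ₀² = 1/70.53² = 0.00020103; data precision n/σ² = 10/92.39² = 0.00117152.
Posterior precision = 0.00020103 + 0.00117152 = 0.00137255, giving posterior SD = 1/√0.00137255 = 26.992.
Posterior mean = (0.00020103·165.22 + 0.00117152·223.15) / 0.00137255 = 214.665.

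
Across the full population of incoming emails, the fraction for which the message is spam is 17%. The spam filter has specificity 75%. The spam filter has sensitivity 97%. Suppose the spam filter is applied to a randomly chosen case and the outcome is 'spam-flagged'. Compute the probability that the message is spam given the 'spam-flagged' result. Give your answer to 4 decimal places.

Write H for 'the message is spam'. Prior odds H:¬H = 0.17/0.83 = 0.20482. For the 'spam-flagged' outcome, the likelihood ratio is 0.97/0.25 = 3.8800.
Posterior odds = 0.20482 × 3.8800 = 0.79470, so P(H|E) = 0.79470/(1+0.79470) = 0.4428.

P(H | E) ≈ 0.4428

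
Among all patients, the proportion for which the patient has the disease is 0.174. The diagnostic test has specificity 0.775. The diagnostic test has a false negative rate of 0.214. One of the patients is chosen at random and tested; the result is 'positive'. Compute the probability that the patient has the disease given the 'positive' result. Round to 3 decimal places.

Write H for 'the patient has the disease'. Prior odds H:¬H = 0.174/0.826 = 0.21065. For the 'positive' outcome, the likelihood ratio is 0.786/0.225 = 3.4933.
Posterior odds = 0.21065 × 3.4933 = 0.73588, so P(H|E) = 0.73588/(1+0.73588) = 0.424.

P(H | E) ≈ 0.424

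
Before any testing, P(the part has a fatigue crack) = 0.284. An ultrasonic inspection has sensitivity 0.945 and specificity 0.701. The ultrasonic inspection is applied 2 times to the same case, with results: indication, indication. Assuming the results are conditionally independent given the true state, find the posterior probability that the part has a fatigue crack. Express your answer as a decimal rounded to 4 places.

Posterior P(H) ≈ 0.7985

With H the event that the part has a fatigue crack, the joint likelihood of the observed sequence is P(data|H) = 0.945·0.945 = 0.89302 and P(data|¬H) = 0.299·0.299 = 0.089401.
Bayes: P(H|data) = 0.284·0.89302 / (0.284·0.89302 + 0.716·0.089401) = 0.25362/0.31763 = 0.7985.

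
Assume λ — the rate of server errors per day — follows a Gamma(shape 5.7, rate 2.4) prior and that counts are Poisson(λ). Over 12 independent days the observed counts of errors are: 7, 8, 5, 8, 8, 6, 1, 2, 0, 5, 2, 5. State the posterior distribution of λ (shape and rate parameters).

Total count ∑xᵢ = 57 over n = 12 days.
Gamma is conjugate to the Poisson likelihood: posterior is Gamma(shape = 5.7+57 = 62.7, rate = 2.4+12 = 14.4).

Posterior: Gamma(shape=62.7, rate=14.4)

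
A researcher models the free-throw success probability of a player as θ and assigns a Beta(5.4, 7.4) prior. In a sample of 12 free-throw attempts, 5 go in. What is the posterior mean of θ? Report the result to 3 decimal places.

Observing 5 successes and 7 failures updates Beta(5.4, 7.4) by adding the success and failure counts to the two shape parameters: α = 5.4+5 = 10.4, β = 7.4+7 = 14.4.
Posterior mean = α/(α+β) = 10.4/24.8 = 0.419.

Posterior mean ≈ 0.419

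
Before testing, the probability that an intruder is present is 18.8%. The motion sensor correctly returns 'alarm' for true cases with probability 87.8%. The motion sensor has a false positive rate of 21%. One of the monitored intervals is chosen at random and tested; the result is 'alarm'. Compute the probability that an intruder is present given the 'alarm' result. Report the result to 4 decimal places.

P(H | E) ≈ 0.4919

Let H be the event that an intruder is present. P(H) = 0.188, so P(¬H) = 0.812. With E the 'alarm' result, P(E|H) = 0.878 and P(E|¬H) = 0.21.
P(E) = 0.878·0.188 + 0.21·0.812 = 0.16506 + 0.17052 = 0.33558.
By Bayes' theorem, P(H|E) = 0.16506 / 0.33558 = 0.4919.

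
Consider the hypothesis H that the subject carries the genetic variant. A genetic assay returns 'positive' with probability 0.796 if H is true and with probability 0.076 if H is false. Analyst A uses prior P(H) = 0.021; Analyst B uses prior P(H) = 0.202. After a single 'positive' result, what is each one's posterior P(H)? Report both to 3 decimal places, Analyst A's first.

P('+'|H) = 0.796, P('+'|¬H) = 0.076.
Analyst A: numerator 0.796·0.021 = 0.016716; evidence = 0.016716+0.076·0.979 = 0.091120; posterior = 0.183.
Analyst B: numerator 0.796·0.202 = 0.16079; evidence = 0.16079+0.076·0.798 = 0.22144; posterior = 0.726.

Analyst A: 0.183; Analyst B: 0.726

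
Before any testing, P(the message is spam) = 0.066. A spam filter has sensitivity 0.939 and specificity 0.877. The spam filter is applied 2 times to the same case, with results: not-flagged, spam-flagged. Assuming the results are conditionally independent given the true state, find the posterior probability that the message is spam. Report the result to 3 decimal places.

With H the event that the message is spam, the joint likelihood of the observed sequence is P(data|H) = 0.061·0.939 = 0.057279 and P(data|¬H) = 0.877·0.123 = 0.10787.
Bayes: P(H|data) = 0.066·0.057279 / (0.066·0.057279 + 0.934·0.10787) = 0.0037804/0.10453 = 0.0362.

Posterior P(H) ≈ 0.036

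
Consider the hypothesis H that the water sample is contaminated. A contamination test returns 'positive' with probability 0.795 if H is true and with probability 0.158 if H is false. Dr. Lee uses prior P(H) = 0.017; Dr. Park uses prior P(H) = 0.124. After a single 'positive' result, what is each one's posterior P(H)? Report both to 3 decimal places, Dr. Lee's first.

Dr. Lee: 0.080; Dr. Park: 0.416

P('+'|H) = 0.795, P('+'|¬H) = 0.158.
Dr. Lee: numerator 0.795·0.017 = 0.013515; evidence = 0.013515+0.158·0.983 = 0.16883; posterior = 0.080.
Dr. Park: numerator 0.795·0.124 = 0.098580; evidence = 0.098580+0.158·0.876 = 0.23699; posterior = 0.416.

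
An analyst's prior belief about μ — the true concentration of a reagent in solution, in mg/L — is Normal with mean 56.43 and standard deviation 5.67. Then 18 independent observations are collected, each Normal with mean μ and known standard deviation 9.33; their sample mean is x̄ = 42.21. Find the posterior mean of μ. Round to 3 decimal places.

Posterior mean ≈ 44.069

With known σ, the Normal prior is conjugate. Weight on the data is w = (n/σ²)/(n/σ² + 1/τ₀²) = 0.206780/(0.206780+0.0311053) = 0.86924.
Posterior mean = w·x̄ + (1−w)·μ₀ = 0.86924·42.21 + 0.13076·56.43 = 44.069.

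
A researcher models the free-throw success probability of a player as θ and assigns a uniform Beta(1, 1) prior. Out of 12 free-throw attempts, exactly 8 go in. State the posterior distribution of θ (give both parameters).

Posterior: Beta(9, 5)

The binomial likelihood is conjugate to the Beta prior: with 8 successes and 4 failures, the posterior is Beta(1+8, 1+4) = Beta(9, 5).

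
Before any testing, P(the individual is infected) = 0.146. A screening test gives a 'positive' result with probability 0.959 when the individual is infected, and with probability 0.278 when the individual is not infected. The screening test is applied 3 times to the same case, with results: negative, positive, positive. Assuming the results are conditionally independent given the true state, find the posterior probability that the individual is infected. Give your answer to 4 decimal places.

Let H be the event that the individual is infected; start with P(H) = 0.146. P('positive'|H) = 0.959, P('positive'|¬H) = 0.278.
Update on result 1 ('negative'): P(H) ← 0.041·0.1460 / (0.041·0.1460 + 0.722·0.8540) = 0.0059860/0.62257 = 0.0096.
Update on result 2 ('positive'): P(H) ← 0.959·0.0096 / (0.959·0.0096 + 0.278·0.9904) = 0.0092207/0.28455 = 0.0324.
Update on result 3 ('positive'): P(H) ← 0.959·0.0324 / (0.959·0.0324 + 0.278·0.9676) = 0.031076/0.30007 = 0.1036.

Posterior P(H) ≈ 0.1036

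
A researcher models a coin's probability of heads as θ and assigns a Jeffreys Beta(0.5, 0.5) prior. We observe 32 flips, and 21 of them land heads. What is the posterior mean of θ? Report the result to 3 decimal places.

Posterior mean ≈ 0.652

Observing 21 successes and 11 failures updates Beta(0.5, 0.5) by adding the success and failure counts to the two shape parameters: α = 0.5+21 = 21.5, β = 0.5+11 = 11.5.
E[θ | data] = 21.5/(21.5+11.5) = 0.652.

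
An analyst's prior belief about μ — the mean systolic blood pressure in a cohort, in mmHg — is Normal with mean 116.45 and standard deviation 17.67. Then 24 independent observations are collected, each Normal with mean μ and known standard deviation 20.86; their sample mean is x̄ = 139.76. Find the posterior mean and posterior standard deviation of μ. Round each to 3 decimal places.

With known σ, the Normal prior is conjugate. Weight on the data is w = (n/σ²)/(n/σ² + 1/τ₀²) = 0.0551547/(0.0551547+0.00320278) = 0.94512.
Posterior mean = w·x̄ + (1−w)·μ₀ = 0.94512·139.76 + 0.054882·116.45 = 138.481. Posterior variance = 1/(0.0551547+0.00320278) = 17.1358, so SD = 4.140.

Posterior mean ≈ 138.481; posterior SD ≈ 4.140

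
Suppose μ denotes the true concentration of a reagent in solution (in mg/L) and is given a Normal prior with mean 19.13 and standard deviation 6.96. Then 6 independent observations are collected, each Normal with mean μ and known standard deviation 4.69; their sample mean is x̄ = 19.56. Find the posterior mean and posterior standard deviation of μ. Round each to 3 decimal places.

Posterior mean ≈ 19.530; posterior SD ≈ 1.846

Prior precision 1/τ₀² = 1/6.96² = 0.0206434; data precision n/σ² = 6/4.69² = 0.272776.
Posterior precision = 0.0206434 + 0.272776 = 0.293419, giving posterior SD = 1/√0.293419 = 1.846.
Posterior mean = (0.0206434·19.13 + 0.272776·19.56) / 0.293419 = 19.530.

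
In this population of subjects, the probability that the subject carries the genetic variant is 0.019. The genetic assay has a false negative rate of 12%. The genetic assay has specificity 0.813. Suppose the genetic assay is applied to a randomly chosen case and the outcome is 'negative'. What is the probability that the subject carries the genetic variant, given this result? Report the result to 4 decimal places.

P(H | E) ≈ 0.0029

Let H be the event that the subject carries the genetic variant. P(H) = 0.019, so P(¬H) = 0.981. With E the 'negative' result, P(E|H) = 0.12 and P(E|¬H) = 0.813.
P(E) = 0.12·0.019 + 0.813·0.981 = 0.0022800 + 0.79755 = 0.79983.
By Bayes' theorem, P(H|E) = 0.0022800 / 0.79983 = 0.0029.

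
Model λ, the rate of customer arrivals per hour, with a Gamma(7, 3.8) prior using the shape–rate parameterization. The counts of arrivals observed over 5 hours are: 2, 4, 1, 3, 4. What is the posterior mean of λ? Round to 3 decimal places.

Posterior mean ≈ 2.386

The Poisson likelihood adds the total count to the shape and the number of exposure periods to the rate. Here ∑xᵢ = 14 and n = 5, so shape 7→21 and rate 3.8→8.8.
E[λ | data] = 21/8.8 = 2.386.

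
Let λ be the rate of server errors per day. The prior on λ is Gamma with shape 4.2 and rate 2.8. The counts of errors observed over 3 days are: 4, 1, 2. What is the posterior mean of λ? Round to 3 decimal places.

The Poisson likelihood adds the total count to the shape and the number of exposure periods to the rate. Here ∑xᵢ = 7 and n = 3, so shape 4.2→11.2 and rate 2.8→5.8.
E[λ | data] = 11.2/5.8 = 1.931.

Posterior mean ≈ 1.931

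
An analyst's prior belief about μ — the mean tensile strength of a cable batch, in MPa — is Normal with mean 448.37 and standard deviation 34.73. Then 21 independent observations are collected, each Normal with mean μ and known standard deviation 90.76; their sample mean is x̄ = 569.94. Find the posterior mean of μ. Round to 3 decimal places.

Prior precision 1/τ₀² = 1/34.73² = 0.00082907; data precision n/σ² = 21/90.76² = 0.00254936.
Posterior precision = 0.00082907 + 0.00254936 = 0.00337842.
Posterior mean = (0.00082907·448.37 + 0.00254936·569.94) / 0.00337842 = 540.107.

Posterior mean ≈ 540.107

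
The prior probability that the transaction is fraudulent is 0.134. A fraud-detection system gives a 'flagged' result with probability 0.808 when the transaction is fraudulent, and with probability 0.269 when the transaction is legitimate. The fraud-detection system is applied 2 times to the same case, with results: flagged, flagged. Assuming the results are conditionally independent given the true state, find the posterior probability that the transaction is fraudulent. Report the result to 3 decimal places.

With H the event that the transaction is fraudulent, the joint likelihood of the observed sequence is P(data|H) = 0.808·0.808 = 0.65286 and P(data|¬H) = 0.269·0.269 = 0.072361.
Bayes: P(H|data) = 0.134·0.65286 / (0.134·0.65286 + 0.866·0.072361) = 0.087484/0.15015 = 0.5826.

Posterior P(H) ≈ 0.583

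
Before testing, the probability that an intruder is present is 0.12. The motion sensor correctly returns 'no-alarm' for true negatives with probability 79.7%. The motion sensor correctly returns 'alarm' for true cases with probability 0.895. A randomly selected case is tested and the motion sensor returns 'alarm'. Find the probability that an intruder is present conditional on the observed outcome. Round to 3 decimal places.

Write H for 'an intruder is present'. Prior odds H:¬H = 0.12/0.88 = 0.13636. For the 'alarm' outcome, the likelihood ratio is 0.895/0.203 = 4.4089.
Posterior odds = 0.13636 × 4.4089 = 0.60121, so P(H|E) = 0.60121/(1+0.60121) = 0.375.

P(H | E) ≈ 0.375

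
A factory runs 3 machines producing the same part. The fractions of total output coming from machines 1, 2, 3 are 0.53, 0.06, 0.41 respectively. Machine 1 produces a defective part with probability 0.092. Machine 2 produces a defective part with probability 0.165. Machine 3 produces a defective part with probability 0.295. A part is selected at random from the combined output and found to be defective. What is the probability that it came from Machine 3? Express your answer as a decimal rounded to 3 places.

Tabulate prior·likelihood by source: [1] prior 0.53, lik 0.092, product 0.04876; [2] prior 0.06, lik 0.165, product 0.009900; [3] prior 0.41, lik 0.295, product 0.1209.
Normalizing constant = 0.17961; the posterior for Machine 3 is its product over the sum, 0.1209/0.17961 = 0.673.

Posterior probability ≈ 0.673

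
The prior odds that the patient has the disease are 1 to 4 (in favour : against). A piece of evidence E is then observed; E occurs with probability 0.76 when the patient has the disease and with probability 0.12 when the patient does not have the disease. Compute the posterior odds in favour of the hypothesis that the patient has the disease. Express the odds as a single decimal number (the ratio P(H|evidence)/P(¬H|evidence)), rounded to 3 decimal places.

Prior odds = 1/4 = 0.25000. In log-odds, ln(0.25000) = -1.3863.
Add log likelihood ratio: ln(6.3333) = 1.8458.
Posterior log-odds = 0.45953, so posterior odds = exp(0.45953) = 1.5833.

Posterior odds ≈ 1.583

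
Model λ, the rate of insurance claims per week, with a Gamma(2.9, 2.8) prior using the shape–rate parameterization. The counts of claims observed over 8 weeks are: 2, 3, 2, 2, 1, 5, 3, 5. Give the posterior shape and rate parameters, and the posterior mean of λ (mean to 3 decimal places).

Posterior: Gamma(shape=25.9, rate=10.8); mean ≈ 2.398

Total count ∑xᵢ = 23 over n = 8 weeks.
Gamma is conjugate to the Poisson likelihood: posterior is Gamma(shape = 2.9+23 = 25.9, rate = 2.8+8 = 10.8).
Posterior mean = shape/rate = 25.9/10.8 = 2.398.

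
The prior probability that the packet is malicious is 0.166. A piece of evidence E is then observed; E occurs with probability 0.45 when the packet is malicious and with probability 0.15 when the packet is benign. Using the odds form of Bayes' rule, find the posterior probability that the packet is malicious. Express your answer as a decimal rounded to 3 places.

Prior odds = 0.166/(1−0.166) = 0.19904.
Likelihood ratio for E = 0.45/0.15 = 3.0000.
Posterior odds = prior odds × LR = 0.59712.
Posterior probability = odds/(1+odds) = 0.59712/1.5971 = 0.374.

Posterior probability ≈ 0.374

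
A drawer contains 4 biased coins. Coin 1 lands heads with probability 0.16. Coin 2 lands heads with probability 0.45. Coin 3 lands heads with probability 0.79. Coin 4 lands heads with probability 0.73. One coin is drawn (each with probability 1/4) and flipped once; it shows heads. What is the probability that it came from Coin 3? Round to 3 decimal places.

P(heads|C1) = 0.16; P(heads|C2) = 0.45; P(heads|C3) = 0.79; P(heads|C4) = 0.73.
Prior × likelihood for each source: 0.25·0.16=0.04000, 0.25·0.45=0.1125, 0.25·0.79=0.1975, 0.25·0.73=0.1825. Summing gives P(heads) = 0.53250.
P(Coin 3 | heads) = 0.1975 / 0.53250 = 0.371.

Posterior probability ≈ 0.371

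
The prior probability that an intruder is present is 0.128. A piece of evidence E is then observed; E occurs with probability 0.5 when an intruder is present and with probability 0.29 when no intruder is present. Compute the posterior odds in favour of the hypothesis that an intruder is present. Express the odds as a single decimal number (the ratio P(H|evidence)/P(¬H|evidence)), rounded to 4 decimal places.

Prior odds = 0.128/(1−0.128) = 0.14679.
Likelihood ratio for E = 0.5/0.29 = 1.7241.
Posterior odds = prior odds × LR = 0.25308.

Posterior odds ≈ 0.2531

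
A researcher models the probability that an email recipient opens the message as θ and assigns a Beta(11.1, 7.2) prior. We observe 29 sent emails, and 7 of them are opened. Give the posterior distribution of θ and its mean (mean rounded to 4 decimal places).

Posterior: Beta(18.1, 29.2); mean ≈ 0.3827

The binomial likelihood is conjugate to the Beta prior: with 7 successes and 22 failures, the posterior is Beta(11.1+7, 7.2+22) = Beta(18.1, 29.2).
Posterior mean = α/(α+β) = 18.1/47.3 = 0.3827.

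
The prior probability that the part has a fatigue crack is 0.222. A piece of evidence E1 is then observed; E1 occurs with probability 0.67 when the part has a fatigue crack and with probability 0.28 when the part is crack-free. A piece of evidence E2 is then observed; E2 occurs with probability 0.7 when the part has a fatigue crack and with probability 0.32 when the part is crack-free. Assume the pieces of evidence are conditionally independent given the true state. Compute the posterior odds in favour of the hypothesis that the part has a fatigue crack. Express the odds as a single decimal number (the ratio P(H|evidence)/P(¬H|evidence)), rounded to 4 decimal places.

Posterior odds ≈ 1.4936

Prior odds = 0.222/(1−0.222) = 0.28535. In log-odds, ln(0.28535) = -1.2540.
Add log likelihood ratios: ln(2.3929) + ln(2.1875) = 1.6552.
Posterior log-odds = 0.40120, so posterior odds = exp(0.40120) = 1.4936.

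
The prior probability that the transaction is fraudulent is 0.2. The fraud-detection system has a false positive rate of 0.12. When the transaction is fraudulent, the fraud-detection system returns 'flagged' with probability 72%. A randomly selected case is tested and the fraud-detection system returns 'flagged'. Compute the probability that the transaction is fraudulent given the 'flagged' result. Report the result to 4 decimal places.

Write H for 'the transaction is fraudulent'. Prior odds H:¬H = 0.2/0.8 = 0.25000. For the 'flagged' outcome, the likelihood ratio is 0.72/0.12 = 6.0000.
Posterior odds = 0.25000 × 6.0000 = 1.5000, so P(H|E) = 1.5000/(1+1.5000) = 0.6000.

P(H | E) ≈ 0.6000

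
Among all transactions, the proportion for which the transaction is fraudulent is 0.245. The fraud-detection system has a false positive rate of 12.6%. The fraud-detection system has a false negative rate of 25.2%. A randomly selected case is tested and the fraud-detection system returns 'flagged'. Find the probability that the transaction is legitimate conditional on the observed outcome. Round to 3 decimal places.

Let H be the event that the transaction is fraudulent. P(H) = 0.245, so P(¬H) = 0.755. With E the 'flagged' result, P(E|H) = 0.748 and P(E|¬H) = 0.126.
P(E) = 0.748·0.245 + 0.126·0.755 = 0.18326 + 0.095130 = 0.27839.
By Bayes' theorem, P(H|E) = 0.18326 / 0.27839 = 0.658. Hence P(¬H|E) = 1 − 0.658 = 0.342.

P(¬H | E) ≈ 0.342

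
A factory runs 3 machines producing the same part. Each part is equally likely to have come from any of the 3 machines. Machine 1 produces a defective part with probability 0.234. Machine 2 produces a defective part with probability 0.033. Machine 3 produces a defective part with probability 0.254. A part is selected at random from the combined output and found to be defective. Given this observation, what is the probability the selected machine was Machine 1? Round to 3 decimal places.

Tabulate prior·likelihood by source: [1] prior 0.333333, lik 0.234, product 0.07800; [2] prior 0.333333, lik 0.033, product 0.01100; [3] prior 0.333333, lik 0.254, product 0.08467.
Normalizing constant = 0.17367; the posterior for Machine 1 is its product over the sum, 0.07800/0.17367 = 0.449.

Posterior probability ≈ 0.449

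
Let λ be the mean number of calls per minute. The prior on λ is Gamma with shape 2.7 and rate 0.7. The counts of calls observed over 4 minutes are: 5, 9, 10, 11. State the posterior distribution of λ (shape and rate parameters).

Total count ∑xᵢ = 35 over n = 4 minutes.
Gamma is conjugate to the Poisson likelihood: posterior is Gamma(shape = 2.7+35 = 37.7, rate = 0.7+4 = 4.7).

Posterior: Gamma(shape=37.7, rate=4.7)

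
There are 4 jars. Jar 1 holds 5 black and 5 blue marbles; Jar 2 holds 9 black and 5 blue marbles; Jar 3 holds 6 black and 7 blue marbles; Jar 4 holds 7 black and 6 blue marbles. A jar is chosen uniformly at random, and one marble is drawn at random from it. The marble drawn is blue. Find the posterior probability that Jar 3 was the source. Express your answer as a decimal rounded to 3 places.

Posterior probability ≈ 0.290

Tabulate prior·likelihood by source: [1] prior 0.25, lik 0.5, product 0.1250; [2] prior 0.25, lik 0.3571, product 0.08929; [3] prior 0.25, lik 0.5385, product 0.1346; [4] prior 0.25, lik 0.4615, product 0.1154.
Normalizing constant = 0.46429; the posterior for Jar 3 is its product over the sum, 0.1346/0.46429 = 0.290.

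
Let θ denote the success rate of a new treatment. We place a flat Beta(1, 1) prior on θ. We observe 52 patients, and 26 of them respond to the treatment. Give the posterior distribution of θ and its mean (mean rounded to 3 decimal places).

Posterior: Beta(27, 27); mean ≈ 0.500

The binomial likelihood is conjugate to the Beta prior: with 26 successes and 26 failures, the posterior is Beta(1+26, 1+26) = Beta(27, 27).
Posterior mean = α/(α+β) = 27/54 = 0.500.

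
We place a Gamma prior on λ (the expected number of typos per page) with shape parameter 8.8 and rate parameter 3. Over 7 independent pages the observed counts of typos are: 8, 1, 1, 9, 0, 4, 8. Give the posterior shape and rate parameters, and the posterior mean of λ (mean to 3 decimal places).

The Poisson likelihood adds the total count to the shape and the number of exposure periods to the rate. Here ∑xᵢ = 31 and n = 7, so shape 8.8→39.8 and rate 3→10.
E[λ | data] = 39.8/10 = 3.980.

Posterior: Gamma(shape=39.8, rate=10); mean ≈ 3.980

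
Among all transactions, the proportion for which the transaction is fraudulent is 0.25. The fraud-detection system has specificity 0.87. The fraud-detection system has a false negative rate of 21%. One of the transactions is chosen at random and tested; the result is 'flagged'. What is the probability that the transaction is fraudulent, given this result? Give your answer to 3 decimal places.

Let H be the event that the transaction is fraudulent. P(H) = 0.25, so P(¬H) = 0.75. With E the 'flagged' result, P(E|H) = 0.79 and P(E|¬H) = 0.13.
P(E) = 0.79·0.25 + 0.13·0.75 = 0.19750 + 0.097500 = 0.29500.
By Bayes' theorem, P(H|E) = 0.19750 / 0.29500 = 0.669.

P(H | E) ≈ 0.669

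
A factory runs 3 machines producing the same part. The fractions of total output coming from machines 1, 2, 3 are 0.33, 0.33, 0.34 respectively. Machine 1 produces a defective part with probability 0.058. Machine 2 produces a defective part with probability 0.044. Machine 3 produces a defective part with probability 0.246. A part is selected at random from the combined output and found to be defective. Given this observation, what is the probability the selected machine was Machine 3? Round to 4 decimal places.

Tabulate prior·likelihood by source: [1] prior 0.33, lik 0.058, product 0.01914; [2] prior 0.33, lik 0.044, product 0.01452; [3] prior 0.34, lik 0.246, product 0.08364.
Normalizing constant = 0.11730; the posterior for Machine 3 is its product over the sum, 0.08364/0.11730 = 0.7130.

Posterior probability ≈ 0.7130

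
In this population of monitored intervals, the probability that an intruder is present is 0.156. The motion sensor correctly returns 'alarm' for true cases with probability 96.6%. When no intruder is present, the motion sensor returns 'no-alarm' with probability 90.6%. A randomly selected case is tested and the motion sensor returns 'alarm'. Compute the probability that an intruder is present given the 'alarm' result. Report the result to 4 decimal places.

P(H | E) ≈ 0.6551

Write H for 'an intruder is present'. Prior odds H:¬H = 0.156/0.844 = 0.18483. For the 'alarm' outcome, the likelihood ratio is 0.966/0.094 = 10.277.
Posterior odds = 0.18483 × 10.277 = 1.8995, so P(H|E) = 1.8995/(1+1.8995) = 0.6551.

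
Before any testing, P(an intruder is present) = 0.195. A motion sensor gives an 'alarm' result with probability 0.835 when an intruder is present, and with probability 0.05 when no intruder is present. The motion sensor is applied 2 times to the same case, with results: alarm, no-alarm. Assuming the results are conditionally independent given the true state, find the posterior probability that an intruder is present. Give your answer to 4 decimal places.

Posterior P(H) ≈ 0.4127

Let H be the event that an intruder is present; start with P(H) = 0.195. P('alarm'|H) = 0.835, P('alarm'|¬H) = 0.05.
Update on result 1 ('alarm'): P(H) ← 0.835·0.1950 / (0.835·0.1950 + 0.05·0.8050) = 0.16282/0.20308 = 0.8018.
Update on result 2 ('no-alarm'): P(H) ← 0.165·0.8018 / (0.165·0.8018 + 0.95·0.1982) = 0.13230/0.32059 = 0.4127.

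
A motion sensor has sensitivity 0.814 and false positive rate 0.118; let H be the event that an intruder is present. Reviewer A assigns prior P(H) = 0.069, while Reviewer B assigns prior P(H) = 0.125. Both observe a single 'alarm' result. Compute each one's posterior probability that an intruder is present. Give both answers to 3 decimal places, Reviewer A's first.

The likelihood ratio for an 'alarm' result is 0.814/0.118 = 6.8983.
Reviewer A: prior odds 0.069/0.931 = 0.074114; posterior odds 0.51126; posterior probability 0.338.
Reviewer B: prior odds 0.125/0.875 = 0.14286; posterior odds 0.98547; posterior probability 0.496.

Reviewer A: 0.338; Reviewer B: 0.496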